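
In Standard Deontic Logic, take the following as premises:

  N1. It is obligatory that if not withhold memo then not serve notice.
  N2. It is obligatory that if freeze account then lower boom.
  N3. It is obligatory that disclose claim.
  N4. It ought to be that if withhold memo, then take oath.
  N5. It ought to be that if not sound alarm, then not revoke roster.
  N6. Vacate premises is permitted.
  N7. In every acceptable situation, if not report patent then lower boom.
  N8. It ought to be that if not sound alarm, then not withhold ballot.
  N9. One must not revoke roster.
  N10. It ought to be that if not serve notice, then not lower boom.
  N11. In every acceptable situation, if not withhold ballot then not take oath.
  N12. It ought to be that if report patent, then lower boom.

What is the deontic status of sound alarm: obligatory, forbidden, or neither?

Obligatory

By case analysis on ¬report_patent: premise 7 gives O(¬report_patent → lower_boom) and premise 12 gives O(report_patent → lower_boom), so O(lower_boom) either way.
Premise 10, O(¬serve_notice → ¬lower_boom), contraposes to O(lower_boom → serve_notice); with O(lower_boom) we get O(serve_notice).
The contrapositive of premise 1 (O(¬withhold_memo → ¬serve_notice)) is O(serve_notice → withhold_memo), and O(serve_notice) is already established, so O(withhold_memo).
Premise 4 is O(withhold_memo → take_oath); since O(withhold_memo), deontic closure gives O(take_oath).
Premise 11 is O(¬withhold_ballot → ¬take_oath); contrapositively O(take_oath → withhold_ballot). Since O(take_oath) holds, K gives O(withhold_ballot).
Premise 8, O(¬sound_alarm → ¬withhold_ballot), contraposes to O(withhold_ballot → sound_alarm); with O(withhold_ballot) we get O(sound_alarm).
Premises 2, 3, 5, 6, 9 do not contribute to this derivation.
Hence sound_alarm is obligatory.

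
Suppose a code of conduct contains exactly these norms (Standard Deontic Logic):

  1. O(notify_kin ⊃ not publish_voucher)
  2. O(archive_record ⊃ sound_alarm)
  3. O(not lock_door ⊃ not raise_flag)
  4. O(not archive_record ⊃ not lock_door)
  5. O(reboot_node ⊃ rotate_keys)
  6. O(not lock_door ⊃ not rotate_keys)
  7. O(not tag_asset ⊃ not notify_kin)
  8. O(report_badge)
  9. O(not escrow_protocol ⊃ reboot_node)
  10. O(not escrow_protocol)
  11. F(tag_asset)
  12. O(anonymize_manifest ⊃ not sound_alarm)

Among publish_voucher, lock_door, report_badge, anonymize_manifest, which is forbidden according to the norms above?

Premise 10 states O(not escrow_protocol) outright.
Applying K to premise 9 (O(not escrow_protocol ⊃ reboot_node)) and O(not escrow_protocol) yields O(reboot_node).
Applying K to premise 5 (O(reboot_node ⊃ rotate_keys)) and O(reboot_node) yields O(rotate_keys).
Premise 6, O(not lock_door ⊃ not rotate_keys), contraposes to O(rotate_keys ⊃ lock_door); with O(rotate_keys) we get O(lock_door).
Premise 4, O(not archive_record ⊃ not lock_door), contraposes to O(lock_door ⊃ archive_record); with O(lock_door) we get O(archive_record).
Premise 2 is O(archive_record ⊃ sound_alarm); since O(archive_record), deontic closure gives O(sound_alarm).
The contrapositive of premise 12 (O(anonymize_manifest ⊃ not sound_alarm)) is O(sound_alarm ⊃ not anonymize_manifest), and O(sound_alarm) is already established, so O(not anonymize_manifest).
So O(not anonymize_manifest) holds, i.e. anonymize_manifest is forbidden. None of the other listed options is forbidden under the premises.

anonymize_manifest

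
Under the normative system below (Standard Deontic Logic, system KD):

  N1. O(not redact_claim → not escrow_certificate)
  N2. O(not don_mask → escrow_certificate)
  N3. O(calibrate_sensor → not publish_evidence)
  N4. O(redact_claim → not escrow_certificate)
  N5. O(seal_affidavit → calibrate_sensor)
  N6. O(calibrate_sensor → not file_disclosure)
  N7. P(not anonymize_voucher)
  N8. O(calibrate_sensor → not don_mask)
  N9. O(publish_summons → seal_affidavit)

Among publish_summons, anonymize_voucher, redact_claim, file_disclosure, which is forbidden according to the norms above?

Premises 4 and 1 are O(redact_claim → not escrow_certificate) and O(not redact_claim → not escrow_certificate); every ideal world satisfies redact_claim or not redact_claim, so in either case not escrow_certificate holds — hence O(not escrow_certificate).
Premise 2, O(not don_mask → escrow_certificate), contraposes to O(not escrow_certificate → don_mask); with O(not escrow_certificate) we get O(don_mask).
The contrapositive of premise 8 (O(calibrate_sensor → not don_mask)) is O(don_mask → not calibrate_sensor), and O(don_mask) is already established, so O(not calibrate_sensor).
The contrapositive of premise 5 (O(seal_affidavit → calibrate_sensor)) is O(not calibrate_sensor → not seal_affidavit), and O(not calibrate_sensor) is already established, so O(not seal_affidavit).
The contrapositive of premise 9 (O(publish_summons → seal_affidavit)) is O(not seal_affidavit → not publish_summons), and O(not seal_affidavit) is already established, so O(not publish_summons).
So O(not publish_summons) holds, i.e. publish_summons is forbidden. None of the other listed options is forbidden under the premises.

publish_summons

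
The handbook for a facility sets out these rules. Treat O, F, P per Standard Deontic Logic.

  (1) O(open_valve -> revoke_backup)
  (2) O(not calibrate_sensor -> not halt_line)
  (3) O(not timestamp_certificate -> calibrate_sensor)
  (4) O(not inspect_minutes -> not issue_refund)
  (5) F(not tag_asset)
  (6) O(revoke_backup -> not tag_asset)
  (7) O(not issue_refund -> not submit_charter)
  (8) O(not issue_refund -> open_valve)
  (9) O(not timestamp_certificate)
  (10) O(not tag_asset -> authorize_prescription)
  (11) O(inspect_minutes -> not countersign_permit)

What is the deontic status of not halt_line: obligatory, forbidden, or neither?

Premise 2 is O(not calibrate_sensor -> not halt_line), but O(not calibrate_sensor) is not derivable from the premises, so it does not yield O(not halt_line).
No premise or chain of K-axiom applications forces O(not halt_line), and none forces O(halt_line). So not halt_line is neither obligatory nor forbidden under these norms.

Neither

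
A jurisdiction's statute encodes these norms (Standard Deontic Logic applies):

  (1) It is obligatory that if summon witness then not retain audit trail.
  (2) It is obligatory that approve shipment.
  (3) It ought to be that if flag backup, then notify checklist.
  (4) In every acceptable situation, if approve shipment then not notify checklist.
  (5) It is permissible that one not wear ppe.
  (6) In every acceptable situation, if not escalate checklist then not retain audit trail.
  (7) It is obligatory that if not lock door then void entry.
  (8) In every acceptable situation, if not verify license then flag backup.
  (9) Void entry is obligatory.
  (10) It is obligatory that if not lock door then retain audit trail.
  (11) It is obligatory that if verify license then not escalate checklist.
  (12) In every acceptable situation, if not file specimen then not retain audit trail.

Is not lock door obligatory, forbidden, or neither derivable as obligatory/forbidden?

Forbidden

Premise 2 gives O(approve_shipment).
From O(approve_shipment) and premise 4, O(approve_shipment → ¬notify_checklist), we obtain O(¬notify_checklist).
Premise 3 is O(flag_backup → notify_checklist); contrapositively O(¬notify_checklist → ¬flag_backup). Since O(¬notify_checklist) holds, K gives O(¬flag_backup).
Premise 8 is O(¬verify_license → flag_backup); contrapositively O(¬flag_backup → verify_license). Since O(¬flag_backup) holds, K gives O(verify_license).
Premise 11 is O(verify_license → ¬escalate_checklist); since O(verify_license), deontic closure gives O(¬escalate_checklist).
From O(¬escalate_checklist) and premise 6, O(¬escalate_checklist → ¬retain_audit_trail), we obtain O(¬retain_audit_trail).
Premise 10, O(¬lock_door → retain_audit_trail), contraposes to O(¬retain_audit_trail → lock_door); with O(¬retain_audit_trail) we get O(lock_door).
Premises 1, 5, 7, 9, 12 do not contribute to this derivation.
Thus O(lock_door), which is F(¬lock_door): ¬lock_door is forbidden.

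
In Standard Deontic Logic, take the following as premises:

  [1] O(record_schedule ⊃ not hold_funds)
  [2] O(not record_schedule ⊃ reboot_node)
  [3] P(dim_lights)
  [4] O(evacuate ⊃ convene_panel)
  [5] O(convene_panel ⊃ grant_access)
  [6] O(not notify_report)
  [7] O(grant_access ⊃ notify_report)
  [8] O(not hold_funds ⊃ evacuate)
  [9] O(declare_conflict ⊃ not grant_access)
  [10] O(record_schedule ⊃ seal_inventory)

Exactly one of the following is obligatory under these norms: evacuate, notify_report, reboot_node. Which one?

reboot_node

Premise 6 gives O(not notify_report).
Premise 7, O(grant_access ⊃ notify_report), contraposes to O(not notify_report ⊃ not grant_access); with O(not notify_report) we get O(not grant_access).
Premise 5, O(convene_panel ⊃ grant_access), contraposes to O(not grant_access ⊃ not convene_panel); with O(not grant_access) we get O(not convene_panel).
Premise 4 is O(evacuate ⊃ convene_panel); contrapositively O(not convene_panel ⊃ not evacuate). Since O(not convene_panel) holds, K gives O(not evacuate).
Premise 8 is O(not hold_funds ⊃ evacuate); contrapositively O(not evacuate ⊃ hold_funds). Since O(not evacuate) holds, K gives O(hold_funds).
Premise 1, O(record_schedule ⊃ not hold_funds), contraposes to O(hold_funds ⊃ not record_schedule); with O(hold_funds) we get O(not record_schedule).
Applying K to premise 2 (O(not record_schedule ⊃ reboot_node)) and O(not record_schedule) yields O(reboot_node).
So O(reboot_node) holds — reboot_node is obligatory. None of the other listed options is made obligatory by any chain of premises.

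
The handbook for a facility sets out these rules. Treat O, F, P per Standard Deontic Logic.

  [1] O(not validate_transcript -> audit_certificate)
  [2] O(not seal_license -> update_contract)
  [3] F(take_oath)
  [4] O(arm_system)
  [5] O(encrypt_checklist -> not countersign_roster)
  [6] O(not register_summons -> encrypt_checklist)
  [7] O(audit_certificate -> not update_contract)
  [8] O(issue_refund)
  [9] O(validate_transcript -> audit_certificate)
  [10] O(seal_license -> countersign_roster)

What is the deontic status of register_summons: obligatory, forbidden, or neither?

Premises 9 and 1 are O(validate_transcript -> audit_certificate) and O(not validate_transcript -> audit_certificate); every ideal world satisfies validate_transcript or not validate_transcript, so in either case audit_certificate holds — hence O(audit_certificate).
Applying K to premise 7 (O(audit_certificate -> not update_contract)) and O(audit_certificate) yields O(not update_contract).
The contrapositive of premise 2 (O(not seal_license -> update_contract)) is O(not update_contract -> seal_license), and O(not update_contract) is already established, so O(seal_license).
Premise 10 is O(seal_license -> countersign_roster); since O(seal_license), deontic closure gives O(countersign_roster).
Premise 5, O(encrypt_checklist -> not countersign_roster), contraposes to O(countersign_roster -> not encrypt_checklist); with O(countersign_roster) we get O(not encrypt_checklist).
Premise 6, O(not register_summons -> encrypt_checklist), contraposes to O(not encrypt_checklist -> register_summons); with O(not encrypt_checklist) we get O(register_summons).
Premises 3, 4, 8 do not contribute to this derivation.
Hence register_summons is obligatory.

Obligatory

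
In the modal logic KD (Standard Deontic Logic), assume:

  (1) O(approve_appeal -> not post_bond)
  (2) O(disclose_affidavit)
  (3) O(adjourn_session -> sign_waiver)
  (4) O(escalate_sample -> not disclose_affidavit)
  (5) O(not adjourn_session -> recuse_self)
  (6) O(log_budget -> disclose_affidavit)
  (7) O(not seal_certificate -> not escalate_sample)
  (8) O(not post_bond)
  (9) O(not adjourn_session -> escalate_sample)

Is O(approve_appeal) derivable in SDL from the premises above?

No

Premise 1 is O(approve_appeal -> not post_bond); even if O(not post_bond) held, inferring O(approve_appeal) would be affirming the consequent — invalid.
No other premise forces O(approve_appeal). An ideal world satisfying every premise can still have approve_appeal false, so O(approve_appeal) is not derivable.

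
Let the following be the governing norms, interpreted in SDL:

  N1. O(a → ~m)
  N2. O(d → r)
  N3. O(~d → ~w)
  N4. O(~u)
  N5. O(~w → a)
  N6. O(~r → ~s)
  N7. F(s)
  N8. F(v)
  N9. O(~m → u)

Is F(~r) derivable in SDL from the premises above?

Yes

From premise 4 we have O(~u).
The contrapositive of premise 9 (O(~m → u)) is O(~u → m), and O(~u) is already established, so O(m).
Premise 1, O(a → ~m), contraposes to O(m → ~a); with O(m) we get O(~a).
Premise 5 is O(~w → a); contrapositively O(~a → w). Since O(~a) holds, K gives O(w).
Premise 3 is O(~d → ~w); contrapositively O(w → d). Since O(w) holds, K gives O(d).
Applying K to premise 2 (O(d → r)) and O(d) yields O(r).
Premises 6, 7, 8 do not contribute to this derivation.
So O(r) holds, i.e. F(~r). The claim follows.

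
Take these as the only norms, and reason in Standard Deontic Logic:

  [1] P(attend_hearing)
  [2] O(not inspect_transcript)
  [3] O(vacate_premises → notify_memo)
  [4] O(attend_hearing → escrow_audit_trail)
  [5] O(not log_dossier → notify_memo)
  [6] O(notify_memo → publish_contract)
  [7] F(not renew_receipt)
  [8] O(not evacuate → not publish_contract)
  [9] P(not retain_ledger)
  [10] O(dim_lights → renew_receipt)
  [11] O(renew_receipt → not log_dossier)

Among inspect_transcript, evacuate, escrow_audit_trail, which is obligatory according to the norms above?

Premise 7, F(not renew_receipt), is equivalent to O(renew_receipt).
With premise 11, O(renew_receipt → not log_dossier), the K-axiom yields O(not log_dossier).
With premise 5, O(not log_dossier → notify_memo), the K-axiom yields O(notify_memo).
With premise 6, O(notify_memo → publish_contract), the K-axiom yields O(publish_contract).
Premise 8 is O(not evacuate → not publish_contract); contrapositively O(publish_contract → evacuate). Since O(publish_contract) holds, K gives O(evacuate).
So O(evacuate) holds — evacuate is obligatory. None of the other listed options is made obligatory by any chain of premises.

evacuate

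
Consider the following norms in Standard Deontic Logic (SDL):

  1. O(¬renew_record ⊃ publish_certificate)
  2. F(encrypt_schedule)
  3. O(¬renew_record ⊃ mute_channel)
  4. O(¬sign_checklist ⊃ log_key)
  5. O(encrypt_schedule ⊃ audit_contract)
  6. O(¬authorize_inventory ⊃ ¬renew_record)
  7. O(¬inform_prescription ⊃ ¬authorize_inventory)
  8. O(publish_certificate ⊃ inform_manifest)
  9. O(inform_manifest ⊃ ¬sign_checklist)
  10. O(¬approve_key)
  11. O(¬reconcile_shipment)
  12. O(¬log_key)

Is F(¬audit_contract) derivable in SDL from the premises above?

Premise 5 is O(encrypt_schedule ⊃ audit_contract), but O(encrypt_schedule) is not derivable from the premises, so it does not yield O(audit_contract).
No other premise forces O(audit_contract). An ideal world satisfying every premise can still have ¬audit_contract true, so F(¬audit_contract) is not derivable.

No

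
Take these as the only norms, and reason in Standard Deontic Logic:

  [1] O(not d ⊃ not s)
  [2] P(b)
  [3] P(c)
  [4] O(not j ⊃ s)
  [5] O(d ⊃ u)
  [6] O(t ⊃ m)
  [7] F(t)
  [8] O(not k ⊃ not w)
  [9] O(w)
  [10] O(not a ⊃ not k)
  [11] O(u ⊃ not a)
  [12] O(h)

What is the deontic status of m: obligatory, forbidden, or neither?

Neither

Premise 6 is O(t ⊃ m), but O(t) is not derivable from the premises, so it does not yield O(m).
No premise or chain of K-axiom applications forces O(m), and none forces O(not m). So m is neither obligatory nor forbidden under these norms.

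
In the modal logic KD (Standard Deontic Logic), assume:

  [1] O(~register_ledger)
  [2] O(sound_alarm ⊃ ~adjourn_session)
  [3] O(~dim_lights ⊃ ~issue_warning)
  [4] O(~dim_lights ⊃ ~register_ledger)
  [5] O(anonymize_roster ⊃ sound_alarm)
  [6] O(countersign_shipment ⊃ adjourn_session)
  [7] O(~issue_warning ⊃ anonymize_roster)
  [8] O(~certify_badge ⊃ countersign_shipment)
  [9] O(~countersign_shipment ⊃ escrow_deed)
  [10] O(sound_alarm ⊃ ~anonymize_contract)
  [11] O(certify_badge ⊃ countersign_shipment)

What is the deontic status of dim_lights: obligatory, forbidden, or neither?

Premises 11 and 8 cover both cases: O(certify_badge ⊃ countersign_shipment) and O(~certify_badge ⊃ countersign_shipment). Since certify_badge ∨ ~certify_badge is a tautology, O(countersign_shipment) follows.
From O(countersign_shipment) and premise 6, O(countersign_shipment ⊃ adjourn_session), we obtain O(adjourn_session).
The contrapositive of premise 2 (O(sound_alarm ⊃ ~adjourn_session)) is O(adjourn_session ⊃ ~sound_alarm), and O(adjourn_session) is already established, so O(~sound_alarm).
Premise 5, O(anonymize_roster ⊃ sound_alarm), contraposes to O(~sound_alarm ⊃ ~anonymize_roster); with O(~sound_alarm) we get O(~anonymize_roster).
Premise 7, O(~issue_warning ⊃ anonymize_roster), contraposes to O(~anonymize_roster ⊃ issue_warning); with O(~anonymize_roster) we get O(issue_warning).
The contrapositive of premise 3 (O(~dim_lights ⊃ ~issue_warning)) is O(issue_warning ⊃ dim_lights), and O(issue_warning) is already established, so O(dim_lights).
Premises 1, 4, 9, 10 do not contribute to this derivation.
Hence dim_lights is obligatory.

Obligatory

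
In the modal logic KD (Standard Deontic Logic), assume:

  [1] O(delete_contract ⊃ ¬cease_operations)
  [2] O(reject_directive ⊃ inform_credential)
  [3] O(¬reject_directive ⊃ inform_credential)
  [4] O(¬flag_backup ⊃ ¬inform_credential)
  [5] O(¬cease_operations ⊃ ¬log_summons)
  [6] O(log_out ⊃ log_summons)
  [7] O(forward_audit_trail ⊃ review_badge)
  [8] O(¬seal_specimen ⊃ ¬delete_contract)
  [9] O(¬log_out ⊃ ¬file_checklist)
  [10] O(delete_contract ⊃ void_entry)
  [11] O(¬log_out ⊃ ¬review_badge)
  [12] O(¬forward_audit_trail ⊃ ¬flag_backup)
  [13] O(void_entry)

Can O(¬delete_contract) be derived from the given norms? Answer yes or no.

Premises 3 and 2 are O(¬reject_directive ⊃ inform_credential) and O(reject_directive ⊃ inform_credential); every ideal world satisfies ¬reject_directive or reject_directive, so in either case inform_credential holds — hence O(inform_credential).
Premise 4 is O(¬flag_backup ⊃ ¬inform_credential); contrapositively O(inform_credential ⊃ flag_backup). Since O(inform_credential) holds, K gives O(flag_backup).
Premise 12, O(¬forward_audit_trail ⊃ ¬flag_backup), contraposes to O(flag_backup ⊃ forward_audit_trail); with O(flag_backup) we get O(forward_audit_trail).
From O(forward_audit_trail) and premise 7, O(forward_audit_trail ⊃ review_badge), we obtain O(review_badge).
Premise 11, O(¬log_out ⊃ ¬review_badge), contraposes to O(review_badge ⊃ log_out); with O(review_badge) we get O(log_out).
From O(log_out) and premise 6, O(log_out ⊃ log_summons), we obtain O(log_summons).
Premise 5 is O(¬cease_operations ⊃ ¬log_summons); contrapositively O(log_summons ⊃ cease_operations). Since O(log_summons) holds, K gives O(cease_operations).
Premise 1 is O(delete_contract ⊃ ¬cease_operations); contrapositively O(cease_operations ⊃ ¬delete_contract). Since O(cease_operations) holds, K gives O(¬delete_contract).
Premises 8, 9, 10, 13 do not contribute to this derivation.
So O(¬delete_contract) follows.

Yes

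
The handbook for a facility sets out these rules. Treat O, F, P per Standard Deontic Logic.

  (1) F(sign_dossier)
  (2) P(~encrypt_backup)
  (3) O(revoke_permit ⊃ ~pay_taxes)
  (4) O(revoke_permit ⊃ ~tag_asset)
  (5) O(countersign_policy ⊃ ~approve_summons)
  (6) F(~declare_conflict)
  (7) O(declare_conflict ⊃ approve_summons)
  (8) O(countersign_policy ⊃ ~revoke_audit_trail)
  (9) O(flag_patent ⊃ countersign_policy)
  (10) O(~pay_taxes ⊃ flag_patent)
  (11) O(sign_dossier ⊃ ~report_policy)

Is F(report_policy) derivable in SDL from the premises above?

Premise 11 is O(sign_dossier ⊃ ~report_policy), but O(sign_dossier) is not derivable from the premises, so it does not yield O(~report_policy).
No other premise forces O(~report_policy). An ideal world satisfying every premise can still have report_policy true, so F(report_policy) is not derivable.

No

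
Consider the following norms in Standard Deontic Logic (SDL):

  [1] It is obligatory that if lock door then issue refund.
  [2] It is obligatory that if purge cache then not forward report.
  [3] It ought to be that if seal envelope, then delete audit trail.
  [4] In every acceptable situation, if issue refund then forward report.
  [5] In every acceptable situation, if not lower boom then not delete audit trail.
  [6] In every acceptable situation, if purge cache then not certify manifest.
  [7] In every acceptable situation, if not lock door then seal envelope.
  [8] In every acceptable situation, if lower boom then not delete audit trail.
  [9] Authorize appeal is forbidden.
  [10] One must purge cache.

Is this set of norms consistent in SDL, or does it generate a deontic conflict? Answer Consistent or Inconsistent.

Premises 5 and 8 are O(¬lower_boom → ¬delete_audit_trail) and O(lower_boom → ¬delete_audit_trail); every ideal world satisfies ¬lower_boom or lower_boom, so in either case ¬delete_audit_trail holds — hence O(¬delete_audit_trail).
The contrapositive of premise 3 (O(seal_envelope → delete_audit_trail)) is O(¬delete_audit_trail → ¬seal_envelope), and O(¬delete_audit_trail) is already established, so O(¬seal_envelope).
The contrapositive of premise 7 (O(¬lock_door → seal_envelope)) is O(¬seal_envelope → lock_door), and O(¬seal_envelope) is already established, so O(lock_door).
Applying K to premise 1 (O(lock_door → issue_refund)) and O(lock_door) yields O(issue_refund).
Applying K to premise 4 (O(issue_refund → forward_report)) and O(issue_refund) yields O(forward_report).
Premise 2, O(purge_cache → ¬forward_report), contraposes to O(forward_report → ¬purge_cache); with O(forward_report) we get O(¬purge_cache).
Yet premise 10 states O(purge_cache).
We now have both O(¬purge_cache) and O(purge_cache) — purge_cache is simultaneously obligatory and forbidden, violating the D-axiom.

Inconsistent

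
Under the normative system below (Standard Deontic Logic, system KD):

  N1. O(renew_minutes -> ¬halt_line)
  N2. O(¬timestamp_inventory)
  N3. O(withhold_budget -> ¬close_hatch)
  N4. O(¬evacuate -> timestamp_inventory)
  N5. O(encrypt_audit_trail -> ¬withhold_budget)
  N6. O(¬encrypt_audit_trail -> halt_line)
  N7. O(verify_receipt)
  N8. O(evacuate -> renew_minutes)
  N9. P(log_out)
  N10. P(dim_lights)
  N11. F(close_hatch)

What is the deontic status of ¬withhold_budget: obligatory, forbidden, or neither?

Obligatory

Premise 2 states O(¬timestamp_inventory) outright.
The contrapositive of premise 4 (O(¬evacuate -> timestamp_inventory)) is O(¬timestamp_inventory -> evacuate), and O(¬timestamp_inventory) is already established, so O(evacuate).
From O(evacuate) and premise 8, O(evacuate -> renew_minutes), we obtain O(renew_minutes).
Applying K to premise 1 (O(renew_minutes -> ¬halt_line)) and O(renew_minutes) yields O(¬halt_line).
The contrapositive of premise 6 (O(¬encrypt_audit_trail -> halt_line)) is O(¬halt_line -> encrypt_audit_trail), and O(¬halt_line) is already established, so O(encrypt_audit_trail).
With premise 5, O(encrypt_audit_trail -> ¬withhold_budget), the K-axiom yields O(¬withhold_budget).
Premises 3, 7, 9, 10, 11 do not contribute to this derivation.
Hence ¬withhold_budget is obligatory.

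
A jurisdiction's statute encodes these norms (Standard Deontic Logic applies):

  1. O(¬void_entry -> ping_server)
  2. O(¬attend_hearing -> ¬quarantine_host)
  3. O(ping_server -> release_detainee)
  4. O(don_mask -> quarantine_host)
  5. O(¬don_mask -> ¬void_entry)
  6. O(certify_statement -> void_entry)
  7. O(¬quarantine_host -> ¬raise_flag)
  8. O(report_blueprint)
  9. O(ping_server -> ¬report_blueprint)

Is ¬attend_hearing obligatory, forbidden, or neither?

Forbidden

Premise 8 states O(report_blueprint) outright.
Premise 9, O(ping_server -> ¬report_blueprint), contraposes to O(report_blueprint -> ¬ping_server); with O(report_blueprint) we get O(¬ping_server).
Premise 1, O(¬void_entry -> ping_server), contraposes to O(¬ping_server -> void_entry); with O(¬ping_server) we get O(void_entry).
Premise 5, O(¬don_mask -> ¬void_entry), contraposes to O(void_entry -> don_mask); with O(void_entry) we get O(don_mask).
Premise 4 is O(don_mask -> quarantine_host); since O(don_mask), deontic closure gives O(quarantine_host).
Premise 2 is O(¬attend_hearing -> ¬quarantine_host); contrapositively O(quarantine_host -> attend_hearing). Since O(quarantine_host) holds, K gives O(attend_hearing).
Premises 3, 6, 7 do not contribute to this derivation.
Thus O(attend_hearing), which is F(¬attend_hearing): ¬attend_hearing is forbidden.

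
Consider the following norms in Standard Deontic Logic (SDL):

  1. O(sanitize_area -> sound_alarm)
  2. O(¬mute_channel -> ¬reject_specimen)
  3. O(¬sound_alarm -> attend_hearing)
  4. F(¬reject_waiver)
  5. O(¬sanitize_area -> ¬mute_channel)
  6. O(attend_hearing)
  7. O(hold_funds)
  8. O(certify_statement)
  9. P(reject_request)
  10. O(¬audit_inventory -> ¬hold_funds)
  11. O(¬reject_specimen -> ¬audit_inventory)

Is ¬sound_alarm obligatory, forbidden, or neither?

Premise 7 gives O(hold_funds).
The contrapositive of premise 10 (O(¬audit_inventory -> ¬hold_funds)) is O(hold_funds -> audit_inventory), and O(hold_funds) is already established, so O(audit_inventory).
Premise 11, O(¬reject_specimen -> ¬audit_inventory), contraposes to O(audit_inventory -> reject_specimen); with O(audit_inventory) we get O(reject_specimen).
The contrapositive of premise 2 (O(¬mute_channel -> ¬reject_specimen)) is O(reject_specimen -> mute_channel), and O(reject_specimen) is already established, so O(mute_channel).
The contrapositive of premise 5 (O(¬sanitize_area -> ¬mute_channel)) is O(mute_channel -> sanitize_area), and O(mute_channel) is already established, so O(sanitize_area).
With premise 1, O(sanitize_area -> sound_alarm), the K-axiom yields O(sound_alarm).
Premises 3, 4, 6, 8, 9 do not contribute to this derivation.
Thus O(sound_alarm), which is F(¬sound_alarm): ¬sound_alarm is forbidden.

Forbidden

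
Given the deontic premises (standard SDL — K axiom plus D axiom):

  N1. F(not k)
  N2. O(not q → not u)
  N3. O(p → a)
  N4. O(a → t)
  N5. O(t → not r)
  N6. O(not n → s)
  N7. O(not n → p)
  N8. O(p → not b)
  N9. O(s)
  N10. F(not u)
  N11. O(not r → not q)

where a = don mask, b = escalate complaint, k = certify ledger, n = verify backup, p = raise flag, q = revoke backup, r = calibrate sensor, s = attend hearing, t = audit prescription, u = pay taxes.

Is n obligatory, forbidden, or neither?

Premise 10, F(not u), is equivalent to O(u).
Premise 2, O(not q → not u), contraposes to O(u → q); with O(u) we get O(q).
The contrapositive of premise 11 (O(not r → not q)) is O(q → r), and O(q) is already established, so O(r).
Premise 5, O(t → not r), contraposes to O(r → not t); with O(r) we get O(not t).
Premise 4, O(a → t), contraposes to O(not t → not a); with O(not t) we get O(not a).
Premise 3, O(p → a), contraposes to O(not a → not p); with O(not a) we get O(not p).
Premise 7 is O(not n → p); contrapositively O(not p → n). Since O(not p) holds, K gives O(n).
Premises 1, 6, 8, 9 do not contribute to this derivation.
Hence n is obligatory.

Obligatory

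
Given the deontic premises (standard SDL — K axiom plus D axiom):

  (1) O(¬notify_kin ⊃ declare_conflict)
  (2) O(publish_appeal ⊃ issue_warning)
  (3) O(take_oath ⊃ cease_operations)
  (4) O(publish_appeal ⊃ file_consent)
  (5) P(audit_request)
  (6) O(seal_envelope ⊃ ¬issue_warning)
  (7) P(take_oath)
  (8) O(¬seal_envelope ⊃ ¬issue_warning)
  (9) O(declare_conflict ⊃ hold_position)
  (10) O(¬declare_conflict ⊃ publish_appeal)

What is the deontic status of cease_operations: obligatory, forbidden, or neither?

Premise 3 is O(take_oath ⊃ cease_operations), but O(take_oath) is not derivable from the premises (the permission P(take_oath) asserts only ¬O(¬take_oath), not O(take_oath)), so it does not yield O(cease_operations).
No premise or chain of K-axiom applications forces O(cease_operations), and none forces O(¬cease_operations). So cease_operations is neither obligatory nor forbidden under these norms.

Neither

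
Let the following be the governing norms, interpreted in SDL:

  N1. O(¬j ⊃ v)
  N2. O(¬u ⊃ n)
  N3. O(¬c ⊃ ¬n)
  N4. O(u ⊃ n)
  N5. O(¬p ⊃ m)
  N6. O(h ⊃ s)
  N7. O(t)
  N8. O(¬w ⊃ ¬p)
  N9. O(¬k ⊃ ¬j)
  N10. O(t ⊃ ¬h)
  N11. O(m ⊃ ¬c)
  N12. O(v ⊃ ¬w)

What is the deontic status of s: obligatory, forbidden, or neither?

Neither

Premise 6 is O(h ⊃ s), but O(h) is not derivable from the premises, so it does not yield O(s).
No premise or chain of K-axiom applications forces O(s), and none forces O(¬s). So s is neither obligatory nor forbidden under these norms.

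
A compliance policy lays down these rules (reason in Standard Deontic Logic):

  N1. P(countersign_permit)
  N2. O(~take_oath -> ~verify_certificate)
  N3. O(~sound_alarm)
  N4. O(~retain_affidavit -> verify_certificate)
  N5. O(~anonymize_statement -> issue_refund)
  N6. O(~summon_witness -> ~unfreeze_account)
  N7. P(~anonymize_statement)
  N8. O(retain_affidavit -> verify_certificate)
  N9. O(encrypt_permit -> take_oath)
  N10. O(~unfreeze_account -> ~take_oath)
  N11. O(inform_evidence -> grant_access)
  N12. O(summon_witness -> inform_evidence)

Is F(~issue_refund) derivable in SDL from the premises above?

No

Premise 5 is O(~anonymize_statement -> issue_refund), but O(~anonymize_statement) is not derivable from the premises (the permission P(~anonymize_statement) asserts only ~O(anonymize_statement), not O(~anonymize_statement)), so it does not yield O(issue_refund).
No other premise forces O(issue_refund). An ideal world satisfying every premise can still have ~issue_refund true, so F(~issue_refund) is not derivable.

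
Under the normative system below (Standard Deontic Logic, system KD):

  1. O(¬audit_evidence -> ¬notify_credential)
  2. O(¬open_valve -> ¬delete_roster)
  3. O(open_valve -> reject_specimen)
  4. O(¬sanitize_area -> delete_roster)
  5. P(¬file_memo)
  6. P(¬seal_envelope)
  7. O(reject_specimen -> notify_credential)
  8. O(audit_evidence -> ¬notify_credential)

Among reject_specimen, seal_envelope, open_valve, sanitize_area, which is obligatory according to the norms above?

Premises 8 and 1 cover both cases: O(audit_evidence -> ¬notify_credential) and O(¬audit_evidence -> ¬notify_credential). Since audit_evidence ∨ ¬audit_evidence is a tautology, O(¬notify_credential) follows.
Premise 7 is O(reject_specimen -> notify_credential); contrapositively O(¬notify_credential -> ¬reject_specimen). Since O(¬notify_credential) holds, K gives O(¬reject_specimen).
Premise 3 is O(open_valve -> reject_specimen); contrapositively O(¬reject_specimen -> ¬open_valve). Since O(¬reject_specimen) holds, K gives O(¬open_valve).
Premise 2 is O(¬open_valve -> ¬delete_roster); since O(¬open_valve), deontic closure gives O(¬delete_roster).
Premise 4 is O(¬sanitize_area -> delete_roster); contrapositively O(¬delete_roster -> sanitize_area). Since O(¬delete_roster) holds, K gives O(sanitize_area).
So O(sanitize_area) holds — sanitize_area is obligatory. None of the other listed options is made obligatory by any chain of premises.

sanitize_area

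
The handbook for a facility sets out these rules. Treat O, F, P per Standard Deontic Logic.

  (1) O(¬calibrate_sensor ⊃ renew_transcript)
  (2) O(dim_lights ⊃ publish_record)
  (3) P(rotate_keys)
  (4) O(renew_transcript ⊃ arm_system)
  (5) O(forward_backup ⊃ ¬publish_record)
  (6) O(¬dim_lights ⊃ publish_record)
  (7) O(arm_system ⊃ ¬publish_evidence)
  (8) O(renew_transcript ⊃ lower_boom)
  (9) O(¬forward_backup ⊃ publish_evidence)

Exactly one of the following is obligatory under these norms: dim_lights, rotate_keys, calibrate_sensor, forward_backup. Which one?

calibrate_sensor

Premises 2 and 6 are O(dim_lights ⊃ publish_record) and O(¬dim_lights ⊃ publish_record); every ideal world satisfies dim_lights or ¬dim_lights, so in either case publish_record holds — hence O(publish_record).
The contrapositive of premise 5 (O(forward_backup ⊃ ¬publish_record)) is O(publish_record ⊃ ¬forward_backup), and O(publish_record) is already established, so O(¬forward_backup).
Applying K to premise 9 (O(¬forward_backup ⊃ publish_evidence)) and O(¬forward_backup) yields O(publish_evidence).
The contrapositive of premise 7 (O(arm_system ⊃ ¬publish_evidence)) is O(publish_evidence ⊃ ¬arm_system), and O(publish_evidence) is already established, so O(¬arm_system).
The contrapositive of premise 4 (O(renew_transcript ⊃ arm_system)) is O(¬arm_system ⊃ ¬renew_transcript), and O(¬arm_system) is already established, so O(¬renew_transcript).
The contrapositive of premise 1 (O(¬calibrate_sensor ⊃ renew_transcript)) is O(¬renew_transcript ⊃ calibrate_sensor), and O(¬renew_transcript) is already established, so O(calibrate_sensor).
So O(calibrate_sensor) holds — calibrate_sensor is obligatory. None of the other listed options is made obligatory by any chain of premises.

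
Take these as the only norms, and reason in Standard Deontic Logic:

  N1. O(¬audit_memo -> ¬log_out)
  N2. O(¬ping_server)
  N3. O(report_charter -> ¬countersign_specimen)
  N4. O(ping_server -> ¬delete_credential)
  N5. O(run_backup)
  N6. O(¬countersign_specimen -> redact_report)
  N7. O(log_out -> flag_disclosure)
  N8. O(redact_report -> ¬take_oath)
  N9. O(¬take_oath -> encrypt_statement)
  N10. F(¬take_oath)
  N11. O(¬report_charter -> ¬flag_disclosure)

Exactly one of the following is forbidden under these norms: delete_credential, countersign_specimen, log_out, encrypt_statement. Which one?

log_out

F(¬take_oath) at premise 10 means O(take_oath).
Premise 8 is O(redact_report -> ¬take_oath); contrapositively O(take_oath -> ¬redact_report). Since O(take_oath) holds, K gives O(¬redact_report).
Premise 6, O(¬countersign_specimen -> redact_report), contraposes to O(¬redact_report -> countersign_specimen); with O(¬redact_report) we get O(countersign_specimen).
Premise 3 is O(report_charter -> ¬countersign_specimen); contrapositively O(countersign_specimen -> ¬report_charter). Since O(countersign_specimen) holds, K gives O(¬report_charter).
From O(¬report_charter) and premise 11, O(¬report_charter -> ¬flag_disclosure), we obtain O(¬flag_disclosure).
Premise 7 is O(log_out -> flag_disclosure); contrapositively O(¬flag_disclosure -> ¬log_out). Since O(¬flag_disclosure) holds, K gives O(¬log_out).
So O(¬log_out) holds, i.e. log_out is forbidden. None of the other listed options is forbidden under the premises.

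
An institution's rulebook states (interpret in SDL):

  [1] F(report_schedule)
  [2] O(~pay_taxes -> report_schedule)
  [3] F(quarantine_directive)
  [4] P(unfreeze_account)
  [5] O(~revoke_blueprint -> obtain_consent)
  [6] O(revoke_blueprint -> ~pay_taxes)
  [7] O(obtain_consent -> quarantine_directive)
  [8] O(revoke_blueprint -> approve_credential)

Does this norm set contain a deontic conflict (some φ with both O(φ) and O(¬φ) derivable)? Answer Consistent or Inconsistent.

Inconsistent

F(report_schedule) at premise 1 means O(~report_schedule).
The contrapositive of premise 2 (O(~pay_taxes -> report_schedule)) is O(~report_schedule -> pay_taxes), and O(~report_schedule) is already established, so O(pay_taxes).
Premise 6 is O(revoke_blueprint -> ~pay_taxes); contrapositively O(pay_taxes -> ~revoke_blueprint). Since O(pay_taxes) holds, K gives O(~revoke_blueprint).
From O(~revoke_blueprint) and premise 5, O(~revoke_blueprint -> obtain_consent), we obtain O(obtain_consent).
With premise 7, O(obtain_consent -> quarantine_directive), the K-axiom yields O(quarantine_directive).
Yet premise 3 is F(quarantine_directive), i.e. O(~quarantine_directive).
We now have both O(quarantine_directive) and O(~quarantine_directive) — quarantine_directive is simultaneously obligatory and forbidden, violating the D-axiom.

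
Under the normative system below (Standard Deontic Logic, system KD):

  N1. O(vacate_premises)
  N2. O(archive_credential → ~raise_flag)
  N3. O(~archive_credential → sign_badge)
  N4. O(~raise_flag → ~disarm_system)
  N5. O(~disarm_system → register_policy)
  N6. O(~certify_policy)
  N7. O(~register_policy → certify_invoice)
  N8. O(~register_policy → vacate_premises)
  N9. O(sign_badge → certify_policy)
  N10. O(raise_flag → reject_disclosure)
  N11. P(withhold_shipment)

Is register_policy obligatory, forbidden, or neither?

Obligatory

Premise 6 gives O(~certify_policy).
Premise 9, O(sign_badge → certify_policy), contraposes to O(~certify_policy → ~sign_badge); with O(~certify_policy) we get O(~sign_badge).
The contrapositive of premise 3 (O(~archive_credential → sign_badge)) is O(~sign_badge → archive_credential), and O(~sign_badge) is already established, so O(archive_credential).
Premise 2 is O(archive_credential → ~raise_flag); since O(archive_credential), deontic closure gives O(~raise_flag).
Applying K to premise 4 (O(~raise_flag → ~disarm_system)) and O(~raise_flag) yields O(~disarm_system).
Premise 5 is O(~disarm_system → register_policy); since O(~disarm_system), deontic closure gives O(register_policy).
Premises 1, 7, 8, 10, 11 do not contribute to this derivation.
Hence register_policy is obligatory.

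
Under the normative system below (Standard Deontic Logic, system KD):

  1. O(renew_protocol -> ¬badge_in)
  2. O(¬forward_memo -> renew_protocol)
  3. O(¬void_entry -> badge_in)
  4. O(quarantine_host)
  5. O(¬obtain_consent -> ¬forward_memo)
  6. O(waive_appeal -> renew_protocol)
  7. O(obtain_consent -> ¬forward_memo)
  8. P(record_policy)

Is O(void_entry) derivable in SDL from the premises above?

Yes

Premises 5 and 7 are O(¬obtain_consent -> ¬forward_memo) and O(obtain_consent -> ¬forward_memo); every ideal world satisfies ¬obtain_consent or obtain_consent, so in either case ¬forward_memo holds — hence O(¬forward_memo).
Premise 2 is O(¬forward_memo -> renew_protocol); since O(¬forward_memo), deontic closure gives O(renew_protocol).
Premise 1 is O(renew_protocol -> ¬badge_in); since O(renew_protocol), deontic closure gives O(¬badge_in).
Premise 3 is O(¬void_entry -> badge_in); contrapositively O(¬badge_in -> void_entry). Since O(¬badge_in) holds, K gives O(void_entry).
Premises 4, 6, 8 do not contribute to this derivation.
So O(void_entry) follows.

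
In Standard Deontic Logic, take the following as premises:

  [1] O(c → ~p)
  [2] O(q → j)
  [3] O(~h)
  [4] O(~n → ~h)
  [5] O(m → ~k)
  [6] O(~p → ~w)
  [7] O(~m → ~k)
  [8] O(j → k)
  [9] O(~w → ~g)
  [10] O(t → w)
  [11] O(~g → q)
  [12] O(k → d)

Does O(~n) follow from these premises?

No

Premise 4 is O(~n → ~h); even if O(~h) held, inferring O(~n) would be affirming the consequent — invalid.
No other premise forces O(~n). An ideal world satisfying every premise can still have ~n false, so O(~n) is not derivable.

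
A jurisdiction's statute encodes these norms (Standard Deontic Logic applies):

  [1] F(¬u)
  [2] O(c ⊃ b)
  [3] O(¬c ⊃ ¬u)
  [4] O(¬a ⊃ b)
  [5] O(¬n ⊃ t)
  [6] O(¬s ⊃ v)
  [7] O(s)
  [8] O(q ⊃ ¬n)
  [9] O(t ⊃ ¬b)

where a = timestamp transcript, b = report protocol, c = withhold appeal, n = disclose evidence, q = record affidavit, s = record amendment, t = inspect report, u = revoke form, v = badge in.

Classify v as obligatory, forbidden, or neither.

Premise 6 is O(¬s ⊃ v), but O(¬s) is not derivable from the premises, so it does not yield O(v).
No premise or chain of K-axiom applications forces O(v), and none forces O(¬v). So v is neither obligatory nor forbidden under these norms.

Neither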